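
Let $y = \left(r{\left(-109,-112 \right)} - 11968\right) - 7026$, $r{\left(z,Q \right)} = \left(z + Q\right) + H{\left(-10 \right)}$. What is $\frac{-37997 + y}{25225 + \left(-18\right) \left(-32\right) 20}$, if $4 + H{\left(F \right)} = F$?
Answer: $- \frac{57226}{36745} \approx -1.5574$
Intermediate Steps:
$H{\left(F \right)} = -4 + F$
$r{\left(z,Q \right)} = -14 + Q + z$ ($r{\left(z,Q \right)} = \left(z + Q\right) - 14 = \left(Q + z\right) - 14 = -14 + Q + z$)
$y = -19229$ ($y = \left(\left(-14 - 112 - 109\right) - 11968\right) - 7026 = \left(-235 - 11968\right) - 7026 = -12203 - 7026 = -19229$)
$\frac{-37997 + y}{25225 + \left(-18\right) \left(-32\right) 20} = \frac{-37997 - 19229}{25225 + \left(-18\right) \left(-32\right) 20} = - \frac{57226}{25225 + 576 \cdot 20} = - \frac{57226}{25225 + 11520} = - \frac{57226}{36745}$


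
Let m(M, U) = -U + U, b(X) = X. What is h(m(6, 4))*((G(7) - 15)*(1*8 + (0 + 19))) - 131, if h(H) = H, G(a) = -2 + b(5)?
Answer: -131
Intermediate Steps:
m(M, U) = 0
G(a) = 3 (G(a) = -2 + 5 = 3)
h(m(6, 4))*((G(7) - 15)*(1*8 + (0 + 19))) - 131 = 0*((3 - 15)*(1*8 + (0 + 19))) - 131 = 0*(-12*(8 + 19)) - 131 = 0*(-12*27) - 131 = 0*(-324) - 131 = 0 - 131 = -131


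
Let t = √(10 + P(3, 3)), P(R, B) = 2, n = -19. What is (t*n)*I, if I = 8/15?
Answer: -304*√3/15 ≈ -35.103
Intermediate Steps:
I = 8/15 (I = 8*(1/15) = 8/15 ≈ 0.53333)
t = 2*√3 (t = √(10 + 2) = √12 = 2*√3 ≈ 3.4641)
(t*n)*I = ((2*√3)*(-19))*(8/15) = -38*√3*(8/15) = -304*√3/15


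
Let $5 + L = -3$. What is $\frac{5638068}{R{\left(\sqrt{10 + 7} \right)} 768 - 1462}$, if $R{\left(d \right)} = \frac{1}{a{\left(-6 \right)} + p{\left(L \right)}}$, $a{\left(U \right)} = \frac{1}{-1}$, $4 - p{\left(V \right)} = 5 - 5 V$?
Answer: $- \frac{6577746}{1727} \approx -3808.8$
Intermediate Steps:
$L = -8$ ($L = -5 - 3 = -8$)
$p{\left(V \right)} = -1 + 5 V$ ($p{\left(V \right)} = 4 - \left(5 - 5 V\right) = 4 + \left(-5 + 5 V\right) = -1 + 5 V$)
$a{\left(U \right)} = -1$
$R{\left(d \right)} = - \frac{1}{42}$ ($R{\left(d \right)} = \frac{1}{-1 + \left(-1 + 5 \left(-8\right)\right)} = \frac{1}{-1 - 41} = \frac{1}{-42} = - \frac{1}{42}$)
$\frac{5638068}{R{\left(\sqrt{10 + 7} \right)} 768 - 1462} = \frac{5638068}{\left(- \frac{1}{42}\right) 768 - 1462} = \frac{5638068}{- \frac{128}{7} - 1462} = \frac{5638068}{- \frac{10362}{7}} = 5638068 \left(- \frac{7}{10362}\right) = - \frac{6577746}{1727}$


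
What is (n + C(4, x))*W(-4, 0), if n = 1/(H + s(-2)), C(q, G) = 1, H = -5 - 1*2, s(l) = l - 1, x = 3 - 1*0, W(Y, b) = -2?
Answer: -9/5 ≈ -1.8000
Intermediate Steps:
x = 3 (x = 3 + 0 = 3)
s(l) = -1 + l
H = -7 (H = -5 - 2 = -7)
n = -⅒ (n = 1/(-7 + (-1 - 2)) = 1/(-7 - 3) = 1/(-10) = -⅒ ≈ -0.10000)
(n + C(4, x))*W(-4, 0) = (-⅒ + 1)*(-2) = (9/10)*(-2) = -9/5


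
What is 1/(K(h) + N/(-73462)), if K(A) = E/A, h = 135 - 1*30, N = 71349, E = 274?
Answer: 7713510/12636943 ≈ 0.61039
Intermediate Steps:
h = 105 (h = 135 - 30 = 105)
K(A) = 274/A
1/(K(h) + N/(-73462)) = 1/(274/105 + 71349/(-73462)) = 1/(274*(1/105) + 71349*(-1/73462)) = 1/(274/105 - 71349/73462) = 1/(12636943/7713510) = 7713510/12636943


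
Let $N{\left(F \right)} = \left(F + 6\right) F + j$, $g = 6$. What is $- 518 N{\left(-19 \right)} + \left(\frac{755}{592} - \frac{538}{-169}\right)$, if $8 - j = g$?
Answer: $- \frac{12903945045}{100048} \approx -1.2898 \cdot 10^{5}$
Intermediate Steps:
$j = 2$ ($j = 8 - 6 = 2$)
$N{\left(F \right)} = 2 + F \left(6 + F\right)$ ($N{\left(F \right)} = \left(F + 6\right) F + 2 = \left(6 + F\right) F + 2 = F \left(6 + F\right) + 2 = 2 + F \left(6 + F\right)$)
$- 518 N{\left(-19 \right)} + \left(\frac{755}{592} - \frac{538}{-169}\right) = - 518 \left(2 + \left(-19\right)^{2} + 6 \left(-19\right)\right) + \left(\frac{755}{592} - \frac{538}{-169}\right) = - 518 \left(2 + 361 - 114\right) + \left(755 \cdot \frac{1}{592} - - \frac{538}{169}\right) = \left(-518\right) 249 + \left(\frac{755}{592} + \frac{538}{169}\right) = -128982 + \frac{446091}{100048} = - \frac{12903945045}{100048}$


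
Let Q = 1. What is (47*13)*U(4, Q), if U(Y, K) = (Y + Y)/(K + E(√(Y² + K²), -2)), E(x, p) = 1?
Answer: 2444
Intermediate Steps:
U(Y, K) = 2*Y/(1 + K) (U(Y, K) = (Y + Y)/(K + 1) = (2*Y)/(1 + K) = 2*Y/(1 + K))
(47*13)*U(4, Q) = (47*13)*(2*4/(1 + 1)) = 611*(2*4/2) = 611*(2*4*(½)) = 611*4 = 2444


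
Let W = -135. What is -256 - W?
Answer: -121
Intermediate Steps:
-256 - W = -256 - 1*(-135) = -256 + 135 = -121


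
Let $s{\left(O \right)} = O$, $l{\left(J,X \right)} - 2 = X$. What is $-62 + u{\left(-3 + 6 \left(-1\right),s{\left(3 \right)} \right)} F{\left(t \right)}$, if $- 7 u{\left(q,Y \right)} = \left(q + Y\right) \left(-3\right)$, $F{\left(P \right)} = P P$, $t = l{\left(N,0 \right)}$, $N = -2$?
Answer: $- \frac{506}{7} \approx -72.286$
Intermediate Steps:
$l{\left(J,X \right)} = 2 + X$
$t = 2$ ($t = 2 + 0 = 2$)
$F{\left(P \right)} = P^{2}$
$u{\left(q,Y \right)} = \frac{3 Y}{7} + \frac{3 q}{7}$ ($u{\left(q,Y \right)} = - \frac{\left(q + Y\right) \left(-3\right)}{7} = - \frac{\left(Y + q\right) \left(-3\right)}{7} = - \frac{- 3 Y - 3 q}{7} = \frac{3 Y}{7} + \frac{3 q}{7}$)
$-62 + u{\left(-3 + 6 \left(-1\right),s{\left(3 \right)} \right)} F{\left(t \right)} = -62 + \left(\frac{3}{7} \cdot 3 + \frac{3 \left(-3 + 6 \left(-1\right)\right)}{7}\right) 2^{2} = -62 + \left(\frac{9}{7} + \frac{3 \left(-3 - 6\right)}{7}\right) 4 = -62 + \left(\frac{9}{7} + \frac{3}{7} \left(-9\right)\right) 4 = -62 + \left(\frac{9}{7} - \frac{27}{7}\right) 4 = -62 - \frac{72}{7} = - \frac{506}{7}$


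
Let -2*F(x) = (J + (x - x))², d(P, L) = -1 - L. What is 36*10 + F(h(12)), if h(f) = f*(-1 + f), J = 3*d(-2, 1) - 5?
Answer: 599/2 ≈ 299.50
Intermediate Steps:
J = -11 (J = 3*(-1 - 1*1) - 5 = 3*(-1 - 1) - 5 = 3*(-2) - 5 = -6 - 5 = -11)
F(x) = -121/2 (F(x) = -(-11 + (x - x))²/2 = -(-11 + 0)²/2 = -½*(-11)² = -½*121 = -121/2)
36*10 + F(h(12)) = 36*10 - 121/2 = 360 - 121/2 = 599/2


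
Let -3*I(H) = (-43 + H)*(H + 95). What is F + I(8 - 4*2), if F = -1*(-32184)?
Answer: 100637/3 ≈ 33546.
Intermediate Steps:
I(H) = -(-43 + H)*(95 + H)/3 (I(H) = -(-43 + H)*(H + 95)/3 = -(-43 + H)*(95 + H)/3)
F = 32184
F + I(8 - 4*2) = 32184 + (4085/3 - 52*(8 - 4*2)/3 - (8 - 4*2)²/3) = 32184 + (4085/3 - 52*(8 - 8)/3 - (8 - 8)²/3) = 32184 + (4085/3 - 52/3*0 - ⅓*0²) = 32184 + (4085/3 + 0 - ⅓*0) = 32184 + (4085/3 + 0 + 0) = 32184 + 4085/3 = 100637/3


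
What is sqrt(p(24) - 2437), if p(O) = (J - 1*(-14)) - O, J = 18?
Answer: I*sqrt(2429) ≈ 49.285*I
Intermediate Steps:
p(O) = 32 - O (p(O) = (18 - 1*(-14)) - O = (18 + 14) - O = 32 - O)
sqrt(p(24) - 2437) = sqrt((32 - 1*24) - 2437) = sqrt((32 - 24) - 2437) = sqrt(8 - 2437) = sqrt(-2429) = I*sqrt(2429)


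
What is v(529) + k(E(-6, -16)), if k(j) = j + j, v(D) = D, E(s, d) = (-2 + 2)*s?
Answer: 529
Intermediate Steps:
E(s, d) = 0 (E(s, d) = 0*s = 0)
k(j) = 2*j
v(529) + k(E(-6, -16)) = 529 + 2*0 = 529 + 0 = 529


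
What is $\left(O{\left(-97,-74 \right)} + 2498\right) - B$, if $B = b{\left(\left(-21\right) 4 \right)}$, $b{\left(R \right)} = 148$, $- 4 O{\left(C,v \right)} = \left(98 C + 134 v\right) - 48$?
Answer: $\frac{14435}{2} \approx 7217.5$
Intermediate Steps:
$O{\left(C,v \right)} = 12 - \frac{67 v}{2} - \frac{49 C}{2}$ ($O{\left(C,v \right)} = - \frac{\left(98 C + 134 v\right) - 48}{4} = - \frac{-48 + 98 C + 134 v}{4} = 12 - \frac{67 v}{2} - \frac{49 C}{2}$)
$B = 148$
$\left(O{\left(-97,-74 \right)} + 2498\right) - B = \left(\left(12 - -2479 - - \frac{4753}{2}\right) + 2498\right) - 148 = \left(\left(12 + 2479 + \frac{4753}{2}\right) + 2498\right) - 148 = \left(\frac{9735}{2} + 2498\right) - 148 = \frac{14731}{2} - 148 = \frac{14435}{2}$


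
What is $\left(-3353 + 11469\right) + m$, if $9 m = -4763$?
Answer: $\frac{68281}{9} \approx 7586.8$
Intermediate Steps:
$m = - \frac{4763}{9}$ ($m = \frac{1}{9} \left(-4763\right) = - \frac{4763}{9} \approx -529.22$)
$\left(-3353 + 11469\right) + m = \left(-3353 + 11469\right) - \frac{4763}{9} = 8116 - \frac{4763}{9} = \frac{68281}{9}$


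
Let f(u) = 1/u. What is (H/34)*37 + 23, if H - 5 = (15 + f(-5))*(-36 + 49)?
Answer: 40429/170 ≈ 237.82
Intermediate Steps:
H = 987/5 (H = 5 + (15 + 1/(-5))*(-36 + 49) = 5 + (15 - ⅕)*13 = 5 + (74/5)*13 = 5 + 962/5 = 987/5 ≈ 197.40)
(H/34)*37 + 23 = ((987/5)/34)*37 + 23 = ((987/5)*(1/34))*37 + 23 = (987/170)*37 + 23 = 36519/170 + 23 = 40429/170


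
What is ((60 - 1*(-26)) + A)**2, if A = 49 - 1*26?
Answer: 11881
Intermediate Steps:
A = 23 (A = 49 - 26 = 23)
((60 - 1*(-26)) + A)**2 = ((60 - 1*(-26)) + 23)**2 = ((60 + 26) + 23)**2 = (86 + 23)**2 = 109**2 = 11881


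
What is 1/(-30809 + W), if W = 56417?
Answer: 1/25608 ≈ 3.9050e-5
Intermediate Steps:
1/(-30809 + W) = 1/(-30809 + 56417) = 1/25608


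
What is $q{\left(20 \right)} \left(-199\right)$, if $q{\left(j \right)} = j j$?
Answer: $-79600$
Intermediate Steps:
$q{\left(j \right)} = j^{2}$
$q{\left(20 \right)} \left(-199\right) = 20^{2} \left(-199\right) = 400 \left(-199\right) = -79600$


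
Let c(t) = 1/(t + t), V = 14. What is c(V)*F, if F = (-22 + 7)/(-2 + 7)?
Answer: -3/28 ≈ -0.10714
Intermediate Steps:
F = -3 (F = -15/5 = -15*⅕ = -3)
c(t) = 1/(2*t)
c(V)*F = ((½)/14)*(-3) = ((½)*(1/14))*(-3) = (1/28)*(-3) = -3/28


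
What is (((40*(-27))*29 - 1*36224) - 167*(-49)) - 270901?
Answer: -330262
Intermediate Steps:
(((40*(-27))*29 - 1*36224) - 167*(-49)) - 270901 = ((-1080*29 - 36224) - 1*(-8183)) - 270901 = ((-31320 - 36224) + 8183) - 270901 = (-67544 + 8183) - 270901 = -59361 - 270901 = -330262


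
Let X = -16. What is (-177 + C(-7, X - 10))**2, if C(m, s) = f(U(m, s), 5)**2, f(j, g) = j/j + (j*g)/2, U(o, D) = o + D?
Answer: 668791321/16 ≈ 4.1799e+7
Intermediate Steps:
U(o, D) = D + o
f(j, g) = 1 + g*j/2 (f(j, g) = 1 + (g*j)*(1/2) = 1 + g*j/2)
C(m, s) = (1 + 5*m/2 + 5*s/2)**2 (C(m, s) = (1 + (1/2)*5*(s + m))**2 = (1 + (1/2)*5*(m + s))**2 = (1 + (5*m/2 + 5*s/2))**2 = (1 + 5*m/2 + 5*s/2)**2)
(-177 + C(-7, X - 10))**2 = (-177 + (2 + 5*(-7) + 5*(-16 - 10))**2/4)**2 = (-177 + (2 - 35 + 5*(-26))**2/4)**2 = (-177 + (2 - 35 - 130)**2/4)**2 = (-177 + (1/4)*(-163)**2)**2 = (-177 + (1/4)*26569)**2 = (-177 + 26569/4)**2 = (25861/4)**2 = 668791321/16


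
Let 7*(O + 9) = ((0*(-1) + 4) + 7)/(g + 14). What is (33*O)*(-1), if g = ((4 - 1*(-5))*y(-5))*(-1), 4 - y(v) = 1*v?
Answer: 139656/469 ≈ 297.77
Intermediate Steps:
y(v) = 4 - v
g = -81 (g = ((4 - 1*(-5))*(4 - 1*(-5)))*(-1) = ((4 + 5)*(4 + 5))*(-1) = (9*9)*(-1) = 81*(-1) = -81)
O = -4232/469 (O = -9 + (((0*(-1) + 4) + 7)/(-81 + 14))/7 = -9 + (((0 + 4) + 7)/(-67))/7 = -9 + ((4 + 7)*(-1/67))/7 = -9 + (11*(-1/67))/7 = -9 + (⅐)*(-11/67) = -9 - 11/469 = -4232/469 ≈ -9.0235)
(33*O)*(-1) = (33*(-4232/469))*(-1) = -139656/469*(-1) = 139656/469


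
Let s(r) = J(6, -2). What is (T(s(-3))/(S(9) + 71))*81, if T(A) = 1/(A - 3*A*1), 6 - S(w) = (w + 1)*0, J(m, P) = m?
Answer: -27/308 ≈ -0.087662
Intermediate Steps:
s(r) = 6
S(w) = 6 (S(w) = 6 - (w + 1)*0 = 6 - (1 + w)*0 = 6 - 1*0 = 6 + 0 = 6)
T(A) = -1/(2*A) (T(A) = 1/(A - 3*A) = 1/(-2*A) = -1/(2*A))
(T(s(-3))/(S(9) + 71))*81 = ((-½/6)/(6 + 71))*81 = ((-½*⅙)/77)*81 = ((1/77)*(-1/12))*81 = -1/924*81 = -27/308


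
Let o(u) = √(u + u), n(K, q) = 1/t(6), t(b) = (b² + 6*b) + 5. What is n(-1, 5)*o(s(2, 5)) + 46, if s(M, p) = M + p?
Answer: 46 + √14/77 ≈ 46.049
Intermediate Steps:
t(b) = 5 + b² + 6*b
n(K, q) = 1/77 (n(K, q) = 1/(5 + 6² + 6*6) = 1/(5 + 36 + 36) = 1/77)
o(u) = √2*√u (o(u) = √(2*u) = √2*√u)
n(-1, 5)*o(s(2, 5)) + 46 = (√2*√(2 + 5))/77 + 46 = (√2*√7)/77 + 46 = √14/77 + 46 = 46 + √14/77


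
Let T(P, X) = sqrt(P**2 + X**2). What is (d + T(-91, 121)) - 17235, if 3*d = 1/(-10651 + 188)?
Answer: -540989416/31389 + sqrt(22922) ≈ -17084.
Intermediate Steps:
d = -1/31389 (d = 1/(3*(-10651 + 188)) = (1/3)/(-10463) = (1/3)*(-1/10463) = -1/31389 ≈ -3.1858e-5)
(d + T(-91, 121)) - 17235 = (-1/31389 + sqrt((-91)**2 + 121**2)) - 17235 = (-1/31389 + sqrt(8281 + 14641)) - 17235 = (-1/31389 + sqrt(22922)) - 17235 = -540989416/31389 + sqrt(22922)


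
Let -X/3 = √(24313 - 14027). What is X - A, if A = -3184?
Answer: 3184 - 3*√10286 ≈ 2879.7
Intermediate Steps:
X = -3*√10286 (X = -3*√(24313 - 14027) = -3*√10286 ≈ -304.26)
X - A = -3*√10286 - 1*(-3184) = -3*√10286 + 3184 = 3184 - 3*√10286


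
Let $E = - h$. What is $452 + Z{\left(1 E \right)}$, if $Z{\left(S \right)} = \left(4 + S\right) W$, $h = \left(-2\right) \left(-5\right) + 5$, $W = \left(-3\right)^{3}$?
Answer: $749$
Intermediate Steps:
$W = -27$
$h = 15$ ($h = 10 + 5 = 15$)
$E = -15$ ($E = \left(-1\right) 15 = -15$)
$Z{\left(S \right)} = -108 - 27 S$ ($Z{\left(S \right)} = \left(4 + S\right) \left(-27\right) = -108 - 27 S$)
$452 + Z{\left(1 E \right)} = 452 - \left(108 + 27 \cdot 1 \left(-15\right)\right) = 452 - -297 = 452 + \left(-108 + 405\right) = 452 + 297 = 749$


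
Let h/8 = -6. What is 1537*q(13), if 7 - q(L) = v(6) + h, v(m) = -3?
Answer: 89146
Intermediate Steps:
h = -48 (h = 8*(-6) = -48)
q(L) = 58 (q(L) = 7 - (-3 - 48) = 7 - 1*(-51) = 7 + 51 = 58)
1537*q(13) = 1537*58 = 89146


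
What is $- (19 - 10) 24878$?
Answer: $-223902$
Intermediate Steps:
$- (19 - 10) 24878 = \left(-1\right) 9 \cdot 24878 = \left(-9\right) 24878 = -223902$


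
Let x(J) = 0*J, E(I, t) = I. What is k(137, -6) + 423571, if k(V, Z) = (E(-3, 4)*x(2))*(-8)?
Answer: 423571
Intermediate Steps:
x(J) = 0
k(V, Z) = 0 (k(V, Z) = -3*0*(-8) = 0*(-8) = 0)
k(137, -6) + 423571 = 0 + 423571 = 423571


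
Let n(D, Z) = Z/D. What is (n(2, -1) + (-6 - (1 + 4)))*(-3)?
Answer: 69/2 ≈ 34.500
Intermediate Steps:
(n(2, -1) + (-6 - (1 + 4)))*(-3) = (-1/2 + (-6 - (1 + 4)))*(-3) = (-1*1/2 + (-6 - 1*5))*(-3) = (-1/2 + (-6 - 5))*(-3) = (-1/2 - 11)*(-3) = -23/2*(-3) = 69/2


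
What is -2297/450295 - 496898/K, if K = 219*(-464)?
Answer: 111758636479/22878588360 ≈ 4.8849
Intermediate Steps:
K = -101616
-2297/450295 - 496898/K = -2297/450295 - 496898/(-101616) = -2297*1/450295 - 496898*(-1/101616) = -2297/450295 + 248449/50808 = 111758636479/22878588360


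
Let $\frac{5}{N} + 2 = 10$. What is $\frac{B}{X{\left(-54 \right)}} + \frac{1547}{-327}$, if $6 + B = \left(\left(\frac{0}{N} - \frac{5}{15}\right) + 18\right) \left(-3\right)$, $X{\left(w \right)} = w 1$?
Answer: $- \frac{21415}{5886} \approx -3.6383$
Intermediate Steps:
$N = \frac{5}{8}$ ($N = \frac{5}{-2 + 10} = \frac{5}{8} \approx 0.625$)
$X{\left(w \right)} = w$
$B = -59$ ($B = -6 + \left(\left(\frac{0}{\frac{5}{8}} - \frac{5}{15}\right) + 18\right) \left(-3\right) = -6 + \left(\left(0 \cdot \frac{8}{5} - \frac{1}{3}\right) + 18\right) \left(-3\right) = -6 + \left(\left(0 - \frac{1}{3}\right) + 18\right) \left(-3\right) = -6 + \left(- \frac{1}{3} + 18\right) \left(-3\right) = -6 + \frac{53}{3} \left(-3\right) = -6 - 53 = -59$)
$\frac{B}{X{\left(-54 \right)}} + \frac{1547}{-327} = - \frac{59}{-54} + \frac{1547}{-327} = \left(-59\right) \left(- \frac{1}{54}\right) + 1547 \left(- \frac{1}{327}\right) = \frac{59}{54} - \frac{1547}{327} = - \frac{21415}{5886}$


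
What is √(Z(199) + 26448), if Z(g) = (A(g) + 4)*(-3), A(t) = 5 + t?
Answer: 4*√1614 ≈ 160.70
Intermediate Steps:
Z(g) = -27 - 3*g (Z(g) = ((5 + g) + 4)*(-3) = (9 + g)*(-3) = -27 - 3*g)
√(Z(199) + 26448) = √((-27 - 3*199) + 26448) = √((-27 - 597) + 26448) = √(-624 + 26448) = √25824 = 4*√1614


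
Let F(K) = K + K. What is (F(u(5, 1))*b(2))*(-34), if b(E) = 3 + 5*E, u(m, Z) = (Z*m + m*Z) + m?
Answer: -13260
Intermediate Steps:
u(m, Z) = m + 2*Z*m (u(m, Z) = (Z*m + Z*m) + m = 2*Z*m + m = m + 2*Z*m)
F(K) = 2*K
(F(u(5, 1))*b(2))*(-34) = ((2*(5*(1 + 2*1)))*(3 + 5*2))*(-34) = ((2*(5*(1 + 2)))*(3 + 10))*(-34) = ((2*(5*3))*13)*(-34) = ((2*15)*13)*(-34) = (30*13)*(-34) = 390*(-34) = -13260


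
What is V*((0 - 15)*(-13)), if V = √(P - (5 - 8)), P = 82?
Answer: 195*√85 ≈ 1797.8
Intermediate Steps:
V = √85 (V = √(82 - (5 - 8)) = √(82 - 1*(-3)) = √(82 + 3) = √85 ≈ 9.2195)
V*((0 - 15)*(-13)) = √85*((0 - 15)*(-13)) = √85*(-15*(-13)) = √85*195 = 195*√85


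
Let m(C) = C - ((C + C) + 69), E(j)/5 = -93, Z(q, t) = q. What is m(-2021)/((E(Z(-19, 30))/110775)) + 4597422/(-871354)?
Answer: -6280581767081/13505987 ≈ -4.6502e+5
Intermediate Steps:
E(j) = -465 (E(j) = 5*(-93) = -465)
m(C) = -69 - C (m(C) = C - (2*C + 69) = C - (69 + 2*C) = C + (-69 - 2*C) = -69 - C)
m(-2021)/((E(Z(-19, 30))/110775)) + 4597422/(-871354) = (-69 - 1*(-2021))/((-465/110775)) + 4597422/(-871354) = (-69 + 2021)/((-465*1/110775)) + 4597422*(-1/871354) = 1952/(-31/7385) - 2298711/435677 = 1952*(-7385/31) - 2298711/435677 = -14415520/31 - 2298711/435677 = -6280581767081/13505987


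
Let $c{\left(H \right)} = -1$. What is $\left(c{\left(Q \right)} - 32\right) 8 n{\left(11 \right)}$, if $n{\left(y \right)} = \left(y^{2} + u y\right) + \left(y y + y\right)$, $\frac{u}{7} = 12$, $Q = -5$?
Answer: $-310728$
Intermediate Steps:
$u = 84$ ($u = 7 \cdot 12 = 84$)
$n{\left(y \right)} = 2 y^{2} + 85 y$ ($n{\left(y \right)} = \left(y^{2} + 84 y\right) + \left(y y + y\right) = \left(y^{2} + 84 y\right) + \left(y^{2} + y\right) = \left(y^{2} + 84 y\right) + \left(y + y^{2}\right) = 2 y^{2} + 85 y$)
$\left(c{\left(Q \right)} - 32\right) 8 n{\left(11 \right)} = \left(-1 - 32\right) 8 \cdot 11 \left(85 + 2 \cdot 11\right) = \left(-33\right) 8 \cdot 11 \left(85 + 22\right) = - 264 \cdot 11 \cdot 107 = \left(-264\right) 1177 = -310728$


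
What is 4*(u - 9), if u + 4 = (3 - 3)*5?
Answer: -52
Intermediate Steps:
u = -4 (u = -4 + (3 - 3)*5 = -4 + 0*5 = -4 + 0 = -4)
4*(u - 9) = 4*(-4 - 9) = 4*(-13) = -52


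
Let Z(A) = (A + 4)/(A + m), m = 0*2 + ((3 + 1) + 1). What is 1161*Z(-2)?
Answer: 774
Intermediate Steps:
m = 5 (m = 0 + (4 + 1) = 0 + 5 = 5)
Z(A) = (4 + A)/(5 + A) (Z(A) = (A + 4)/(A + 5) = (4 + A)/(5 + A))
1161*Z(-2) = 1161*((4 - 2)/(5 - 2)) = 1161*(2/3) = 1161*((⅓)*2) = 1161*(⅔) = 774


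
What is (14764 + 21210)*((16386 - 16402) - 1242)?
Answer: -45255292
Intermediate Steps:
(14764 + 21210)*((16386 - 16402) - 1242) = 35974*(-16 - 1242) = 35974*(-1258) = -45255292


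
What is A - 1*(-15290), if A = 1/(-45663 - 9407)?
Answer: 842020299/55070 ≈ 15290.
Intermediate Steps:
A = -1/55070 (A = 1/(-55070) = -1/55070 ≈ -1.8159e-5)
A - 1*(-15290) = -1/55070 - 1*(-15290) = -1/55070 + 15290 = 842020299/55070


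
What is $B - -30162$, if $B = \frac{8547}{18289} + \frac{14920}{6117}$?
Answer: $\frac{3374663101585}{111873813} \approx 30165.0$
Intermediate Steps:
$B = \frac{325153879}{111873813}$ ($B = 8547 \cdot \frac{1}{18289} + 14920 \cdot \frac{1}{6117} = \frac{8547}{18289} + \frac{14920}{6117} = \frac{325153879}{111873813} \approx 2.9064$)
$B - -30162 = \frac{325153879}{111873813} - -30162 = \frac{325153879}{111873813} + 30162 = \frac{3374663101585}{111873813}$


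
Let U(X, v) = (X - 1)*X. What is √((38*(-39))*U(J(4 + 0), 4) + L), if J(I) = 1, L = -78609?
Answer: I*√78609 ≈ 280.37*I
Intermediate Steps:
U(X, v) = X*(-1 + X) (U(X, v) = (-1 + X)*X = X*(-1 + X))
√((38*(-39))*U(J(4 + 0), 4) + L) = √((38*(-39))*(1*(-1 + 1)) - 78609) = √(-1482*0 - 78609) = √(0 - 78609) = √(-78609) = I*√78609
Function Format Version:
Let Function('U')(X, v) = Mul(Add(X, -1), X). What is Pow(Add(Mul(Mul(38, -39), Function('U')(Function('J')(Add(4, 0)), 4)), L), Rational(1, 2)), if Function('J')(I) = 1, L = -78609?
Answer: Mul(I, Pow(78609, Rational(1, 2))) ≈ Mul(280.37, I)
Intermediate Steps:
Function('U')(X, v) = Mul(X, Add(-1, X)) (Function('U')(X, v) = Mul(Add(-1, X), X) = Mul(X, Add(-1, X)))
Pow(Add(Mul(Mul(38, -39), Function('U')(Function('J')(Add(4, 0)), 4)), L), Rational(1, 2)) = Pow(Add(Mul(Mul(38, -39), Mul(1, Add(-1, 1))), -78609), Rational(1, 2)) = Pow(Add(Mul(-1482, Mul(1, 0)), -78609), Rational(1, 2)) = Pow(Add(Mul(-1482, 0), -78609), Rational(1, 2)) = Pow(Add(0, -78609), Rational(1, 2)) = Pow(-78609, Rational(1, 2)) = Mul(I, Pow(78609, Rational(1, 2)))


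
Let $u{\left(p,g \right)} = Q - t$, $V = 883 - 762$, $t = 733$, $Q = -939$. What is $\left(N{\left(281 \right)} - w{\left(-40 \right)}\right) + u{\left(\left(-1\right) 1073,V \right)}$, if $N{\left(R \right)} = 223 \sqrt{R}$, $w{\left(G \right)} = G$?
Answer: $-1632 + 223 \sqrt{281} \approx 2106.2$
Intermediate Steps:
$V = 121$
$u{\left(p,g \right)} = -1672$ ($u{\left(p,g \right)} = -939 - 733 = -1672$)
$\left(N{\left(281 \right)} - w{\left(-40 \right)}\right) + u{\left(\left(-1\right) 1073,V \right)} = \left(223 \sqrt{281} - -40\right) - 1672 = \left(223 \sqrt{281} + 40\right) - 1672 = \left(40 + 223 \sqrt{281}\right) - 1672 = -1632 + 223 \sqrt{281}$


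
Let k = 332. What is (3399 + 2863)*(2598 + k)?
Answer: 18347660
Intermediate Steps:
(3399 + 2863)*(2598 + k) = (3399 + 2863)*(2598 + 332) = 6262*2930 = 18347660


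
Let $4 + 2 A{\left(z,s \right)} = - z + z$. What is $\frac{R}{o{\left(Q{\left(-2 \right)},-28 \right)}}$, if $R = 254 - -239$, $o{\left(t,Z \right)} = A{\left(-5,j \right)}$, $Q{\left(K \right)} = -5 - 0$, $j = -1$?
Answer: $- \frac{493}{2} \approx -246.5$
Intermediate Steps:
$Q{\left(K \right)} = -5$ ($Q{\left(K \right)} = -5 + 0 = -5$)
$A{\left(z,s \right)} = -2$ ($A{\left(z,s \right)} = -2 + \frac{- z + z}{2} = -2 + \frac{1}{2} \cdot 0 = -2 + 0 = -2$)
$o{\left(t,Z \right)} = -2$
$R = 493$ ($R = 254 + 239 = 493$)
$\frac{R}{o{\left(Q{\left(-2 \right)},-28 \right)}} = \frac{493}{-2} = 493 \left(- \frac{1}{2}\right) = - \frac{493}{2}$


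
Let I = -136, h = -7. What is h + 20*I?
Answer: -2727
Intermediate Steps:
h + 20*I = -7 + 20*(-136) = -7 - 2720 = -2727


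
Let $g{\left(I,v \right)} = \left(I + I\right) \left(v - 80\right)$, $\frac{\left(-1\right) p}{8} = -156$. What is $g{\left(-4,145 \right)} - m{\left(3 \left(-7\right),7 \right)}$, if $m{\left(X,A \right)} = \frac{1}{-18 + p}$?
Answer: $- \frac{639601}{1230} \approx -520.0$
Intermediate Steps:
$p = 1248$ ($p = \left(-8\right) \left(-156\right) = 1248$)
$m{\left(X,A \right)} = \frac{1}{1230}$ ($m{\left(X,A \right)} = \frac{1}{-18 + 1248} = \frac{1}{1230}$)
$g{\left(I,v \right)} = 2 I \left(-80 + v\right)$
$g{\left(-4,145 \right)} - m{\left(3 \left(-7\right),7 \right)} = 2 \left(-4\right) \left(-80 + 145\right) - \frac{1}{1230} = 2 \left(-4\right) 65 - \frac{1}{1230} = -520 - \frac{1}{1230} = - \frac{639601}{1230}$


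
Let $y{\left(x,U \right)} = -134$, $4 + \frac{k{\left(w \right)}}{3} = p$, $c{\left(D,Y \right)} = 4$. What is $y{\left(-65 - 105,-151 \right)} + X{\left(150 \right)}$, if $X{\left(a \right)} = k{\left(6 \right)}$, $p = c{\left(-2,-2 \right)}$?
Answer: $-134$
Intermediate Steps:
$p = 4$
$k{\left(w \right)} = 0$ ($k{\left(w \right)} = -12 + 3 \cdot 4 = -12 + 12 = 0$)
$X{\left(a \right)} = 0$
$y{\left(-65 - 105,-151 \right)} + X{\left(150 \right)} = -134 + 0 = -134$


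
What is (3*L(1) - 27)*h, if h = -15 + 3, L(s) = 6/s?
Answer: 108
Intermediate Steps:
h = -12
(3*L(1) - 27)*h = (3*(6/1) - 27)*(-12) = (3*(6*1) - 27)*(-12) = (3*6 - 27)*(-12) = (18 - 27)*(-12) = -9*(-12) = 108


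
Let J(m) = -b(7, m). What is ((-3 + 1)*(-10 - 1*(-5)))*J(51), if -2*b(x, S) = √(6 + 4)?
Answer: 5*√10 ≈ 15.811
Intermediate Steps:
b(x, S) = -√10/2 (b(x, S) = -√(6 + 4)/2 = -√10/2)
J(m) = √10/2 (J(m) = -(-1)*√10/2 = √10/2)
((-3 + 1)*(-10 - 1*(-5)))*J(51) = ((-3 + 1)*(-10 - 1*(-5)))*(√10/2) = (-2*(-10 + 5))*(√10/2) = (-2*(-5))*(√10/2) = 10*(√10/2) = 5*√10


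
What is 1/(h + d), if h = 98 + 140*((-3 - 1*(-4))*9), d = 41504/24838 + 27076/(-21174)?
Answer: 131479953/178601349176 ≈ 0.00073616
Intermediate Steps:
d = 51573002/131479953 (d = 41504*(1/24838) + 27076*(-1/21174) = 20752/12419 - 13538/10587 = 51573002/131479953 ≈ 0.39225)
h = 1358 (h = 98 + 140*((-3 + 4)*9) = 98 + 140*(1*9) = 98 + 140*9 = 98 + 1260 = 1358)
1/(h + d) = 1/(1358 + 51573002/131479953) = 1/(178601349176/131479953) = 131479953/178601349176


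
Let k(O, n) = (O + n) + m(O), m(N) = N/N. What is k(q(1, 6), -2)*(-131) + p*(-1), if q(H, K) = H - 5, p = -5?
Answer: 660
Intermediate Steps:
m(N) = 1
q(H, K) = -5 + H
k(O, n) = 1 + O + n (k(O, n) = (O + n) + 1 = 1 + O + n)
k(q(1, 6), -2)*(-131) + p*(-1) = (1 + (-5 + 1) - 2)*(-131) - 5*(-1) = (1 - 4 - 2)*(-131) + 5 = -5*(-131) + 5 = 655 + 5 = 660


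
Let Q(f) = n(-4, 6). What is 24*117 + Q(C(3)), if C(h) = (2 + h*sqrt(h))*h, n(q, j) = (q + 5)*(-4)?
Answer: 2804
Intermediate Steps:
n(q, j) = -20 - 4*q (n(q, j) = (5 + q)*(-4) = -20 - 4*q)
C(h) = h*(2 + h**(3/2)) (C(h) = (2 + h**(3/2))*h = h*(2 + h**(3/2)))
Q(f) = -4 (Q(f) = -20 - 4*(-4) = -20 + 16 = -4)
24*117 + Q(C(3)) = 24*117 - 4 = 2808 - 4 = 2804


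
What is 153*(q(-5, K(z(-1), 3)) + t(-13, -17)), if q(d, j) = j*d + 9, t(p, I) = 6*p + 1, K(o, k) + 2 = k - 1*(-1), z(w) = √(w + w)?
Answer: -11934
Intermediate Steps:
z(w) = √2*√w (z(w) = √(2*w) = √2*√w)
K(o, k) = -1 + k (K(o, k) = -2 + (k - 1*(-1)) = -2 + (k + 1) = -2 + (1 + k) = -1 + k)
t(p, I) = 1 + 6*p
q(d, j) = 9 + d*j (q(d, j) = d*j + 9 = 9 + d*j)
153*(q(-5, K(z(-1), 3)) + t(-13, -17)) = 153*((9 - 5*(-1 + 3)) + (1 + 6*(-13))) = 153*((9 - 5*2) + (1 - 78)) = 153*((9 - 10) - 77) = 153*(-1 - 77) = 153*(-78) = -11934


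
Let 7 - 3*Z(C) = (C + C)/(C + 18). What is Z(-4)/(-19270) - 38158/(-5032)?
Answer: 3860282791/509074860 ≈ 7.5829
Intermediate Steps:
Z(C) = 7/3 - 2*C/(3*(18 + C)) (Z(C) = 7/3 - (C + C)/(3*(C + 18)) = 7/3 - 2*C/(3*(18 + C)))
Z(-4)/(-19270) - 38158/(-5032) = ((126 + 5*(-4))/(3*(18 - 4)))/(-19270) - 38158/(-5032) = ((⅓)*(126 - 20)/14)*(-1/19270) - 38158*(-1/5032) = ((⅓)*(1/14)*106)*(-1/19270) + 19079/2516 = (53/21)*(-1/19270) + 19079/2516 = -53/404670 + 19079/2516 = 3860282791/509074860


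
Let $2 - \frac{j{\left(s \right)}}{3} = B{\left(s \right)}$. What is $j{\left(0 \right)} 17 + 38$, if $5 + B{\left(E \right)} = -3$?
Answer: $548$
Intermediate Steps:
$B{\left(E \right)} = -8$ ($B{\left(E \right)} = -5 - 3 = -8$)
$j{\left(s \right)} = 30$ ($j{\left(s \right)} = 6 - -24 = 6 + 24 = 30$)
$j{\left(0 \right)} 17 + 38 = 30 \cdot 17 + 38 = 510 + 38 = 548$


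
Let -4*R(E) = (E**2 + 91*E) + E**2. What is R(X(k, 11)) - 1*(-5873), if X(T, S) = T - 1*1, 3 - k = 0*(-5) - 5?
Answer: 22757/4 ≈ 5689.3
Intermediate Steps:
k = 8 (k = 3 - (0*(-5) - 5) = 3 - (0 - 5) = 3 - 1*(-5) = 3 + 5 = 8)
X(T, S) = -1 + T (X(T, S) = T - 1 = -1 + T)
R(E) = -91*E/4 - E**2/2 (R(E) = -((E**2 + 91*E) + E**2)/4 = -(2*E**2 + 91*E)/4 = -91*E/4 - E**2/2)
R(X(k, 11)) - 1*(-5873) = -(-1 + 8)*(91 + 2*(-1 + 8))/4 - 1*(-5873) = -1/4*7*(91 + 2*7) + 5873 = -1/4*7*(91 + 14) + 5873 = -1/4*7*105 + 5873 = -735/4 + 5873 = 22757/4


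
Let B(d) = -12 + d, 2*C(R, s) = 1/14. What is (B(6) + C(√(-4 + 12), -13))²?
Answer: 27889/784 ≈ 35.573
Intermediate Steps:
C(R, s) = 1/28 (C(R, s) = (½)/14 = (½)*(1/14) = 1/28)
(B(6) + C(√(-4 + 12), -13))² = ((-12 + 6) + 1/28)² = (-6 + 1/28)² = (-167/28)² = 27889/784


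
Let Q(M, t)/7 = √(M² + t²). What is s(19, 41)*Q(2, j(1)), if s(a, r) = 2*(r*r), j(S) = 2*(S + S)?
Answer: 47068*√5 ≈ 1.0525e+5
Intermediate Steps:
j(S) = 4*S (j(S) = 2*(2*S) = 4*S)
Q(M, t) = 7*√(M² + t²)
s(a, r) = 2*r²
s(19, 41)*Q(2, j(1)) = (2*41²)*(7*√(2² + (4*1)²)) = (2*1681)*(7*√(4 + 4²)) = 3362*(7*√(4 + 16)) = 3362*(7*√20) = 3362*(7*(2*√5)) = 3362*(14*√5) = 47068*√5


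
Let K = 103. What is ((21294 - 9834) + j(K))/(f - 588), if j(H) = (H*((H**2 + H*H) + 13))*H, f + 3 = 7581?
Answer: 75083713/2330 ≈ 32225.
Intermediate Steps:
f = 7578 (f = -3 + 7581 = 7578)
j(H) = H**2*(13 + 2*H**2) (j(H) = (H*((H**2 + H**2) + 13))*H = (H*(2*H**2 + 13))*H = (H*(13 + 2*H**2))*H = H**2*(13 + 2*H**2))
((21294 - 9834) + j(K))/(f - 588) = ((21294 - 9834) + 103**2*(13 + 2*103**2))/(7578 - 588) = (11460 + 10609*(13 + 2*10609))/6990 = (11460 + 10609*(13 + 21218))*(1/6990) = (11460 + 10609*21231)*(1/6990) = (11460 + 225239679)*(1/6990) = 225251139*(1/6990) = 75083713/2330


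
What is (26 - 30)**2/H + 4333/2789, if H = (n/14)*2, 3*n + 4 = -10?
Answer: -62603/2789 ≈ -22.446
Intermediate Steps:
n = -14/3 (n = -4/3 + (1/3)*(-10) = -4/3 - 10/3 = -14/3 ≈ -4.6667)
H = -2/3 (H = -14/3/14*2 = -14/3*1/14*2 = -1/3*2 = -2/3 ≈ -0.66667)
(26 - 30)**2/H + 4333/2789 = (26 - 30)**2/(-2/3) + 4333/2789 = (-4)**2*(-3/2) + 4333*(1/2789) = 16*(-3/2) + 4333/2789 = -24 + 4333/2789 = -62603/2789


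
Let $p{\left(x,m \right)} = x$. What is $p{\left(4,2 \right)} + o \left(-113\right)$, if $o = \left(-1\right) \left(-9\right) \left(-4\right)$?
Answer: $4072$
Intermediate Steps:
$o = -36$ ($o = 9 \left(-4\right) = -36$)
$p{\left(4,2 \right)} + o \left(-113\right) = 4 - -4068 = 4 + 4068 = 4072$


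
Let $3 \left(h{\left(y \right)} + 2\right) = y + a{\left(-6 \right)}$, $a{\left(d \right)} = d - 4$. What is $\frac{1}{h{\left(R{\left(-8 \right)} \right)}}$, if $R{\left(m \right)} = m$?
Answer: $- \frac{1}{8} \approx -0.125$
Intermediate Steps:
$a{\left(d \right)} = -4 + d$
$h{\left(y \right)} = - \frac{16}{3} + \frac{y}{3}$ ($h{\left(y \right)} = -2 + \frac{y - 10}{3} = -2 + \frac{-10 + y}{3} = -2 + \left(- \frac{10}{3} + \frac{y}{3}\right) = - \frac{16}{3} + \frac{y}{3}$)
$\frac{1}{h{\left(R{\left(-8 \right)} \right)}} = \frac{1}{- \frac{16}{3} + \frac{1}{3} \left(-8\right)} = \frac{1}{- \frac{16}{3} - \frac{8}{3}} = \frac{1}{-8} = - \frac{1}{8}$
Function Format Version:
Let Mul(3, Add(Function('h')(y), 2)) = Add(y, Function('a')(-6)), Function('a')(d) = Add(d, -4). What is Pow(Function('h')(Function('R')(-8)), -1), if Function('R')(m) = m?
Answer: Rational(-1, 8) ≈ -0.12500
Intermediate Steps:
Function('a')(d) = Add(-4, d)
Function('h')(y) = Add(Rational(-16, 3), Mul(Rational(1, 3), y)) (Function('h')(y) = Add(-2, Mul(Rational(1, 3), Add(y, Add(-4, -6)))) = Add(-2, Mul(Rational(1, 3), Add(y, -10))) = Add(-2, Mul(Rational(1, 3), Add(-10, y))) = Add(-2, Add(Rational(-10, 3), Mul(Rational(1, 3), y))) = Add(Rational(-16, 3), Mul(Rational(1, 3), y)))
Pow(Function('h')(Function('R')(-8)), -1) = Pow(Add(Rational(-16, 3), Mul(Rational(1, 3), -8)), -1) = Pow(Add(Rational(-16, 3), Rational(-8, 3)), -1) = Pow(-8, -1) = Rational(-1, 8)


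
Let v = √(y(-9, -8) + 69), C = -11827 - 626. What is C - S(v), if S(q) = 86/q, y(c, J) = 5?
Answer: -12453 - 43*√74/37 ≈ -12463.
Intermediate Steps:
C = -12453
v = √74 (v = √(5 + 69) = √74 ≈ 8.6023)
C - S(v) = -12453 - 86/(√74) = -12453 - 86*√74/74 = -12453 - 43*√74/37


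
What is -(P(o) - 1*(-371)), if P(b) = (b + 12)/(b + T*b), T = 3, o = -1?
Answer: -1473/4 ≈ -368.25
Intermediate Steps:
P(b) = (12 + b)/(4*b) (P(b) = (b + 12)/(b + 3*b) = (12 + b)/((4*b)) = (12 + b)*(1/(4*b)) = (12 + b)/(4*b))
-(P(o) - 1*(-371)) = -((¼)*(12 - 1)/(-1) - 1*(-371)) = -((¼)*(-1)*11 + 371) = -(-11/4 + 371) = -1*1473/4 = -1473/4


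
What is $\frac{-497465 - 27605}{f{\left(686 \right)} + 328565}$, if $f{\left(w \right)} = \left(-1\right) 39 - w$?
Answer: $- \frac{52507}{32784} \approx -1.6016$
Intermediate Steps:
$f{\left(w \right)} = -39 - w$
$\frac{-497465 - 27605}{f{\left(686 \right)} + 328565} = \frac{-497465 - 27605}{\left(-39 - 686\right) + 328565} = - \frac{525070}{-725 + 328565} = - \frac{525070}{327840} = \left(-525070\right) \frac{1}{327840} = - \frac{52507}{32784}$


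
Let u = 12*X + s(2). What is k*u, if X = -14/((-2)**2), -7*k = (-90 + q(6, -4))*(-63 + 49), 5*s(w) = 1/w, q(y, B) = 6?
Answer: 35196/5 ≈ 7039.2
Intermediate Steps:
s(w) = 1/(5*w)
k = -168 (k = -(-90 + 6)*(-63 + 49)/7 = -(-12)*(-14) = -1/7*1176 = -168)
X = -7/2 (X = -14/4 = -14*1/4 = -7/2 ≈ -3.5000)
u = -419/10 (u = 12*(-7/2) + (1/5)/2 = -42 + (1/5)*(1/2) = -42 + 1/10 = -419/10 ≈ -41.900)
k*u = -168*(-419/10) = 35196/5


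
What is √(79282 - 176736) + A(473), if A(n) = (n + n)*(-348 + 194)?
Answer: -145684 + I*√97454 ≈ -1.4568e+5 + 312.18*I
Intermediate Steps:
A(n) = -308*n (A(n) = (2*n)*(-154) = -308*n)
√(79282 - 176736) + A(473) = √(79282 - 176736) - 308*473 = √(-97454) - 145684 = I*√97454 - 145684 = -145684 + I*√97454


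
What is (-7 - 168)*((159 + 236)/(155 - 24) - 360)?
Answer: 8183875/131 ≈ 62472.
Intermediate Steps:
(-7 - 168)*((159 + 236)/(155 - 24) - 360) = -175*(395/131 - 360) = -175*(-46765/131) = 8183875/131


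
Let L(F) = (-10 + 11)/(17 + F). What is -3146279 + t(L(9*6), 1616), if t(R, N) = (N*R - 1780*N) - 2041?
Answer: -427759184/71 ≈ -6.0248e+6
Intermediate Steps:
L(F) = 1/(17 + F)
t(R, N) = -2041 - 1780*N + N*R (t(R, N) = (-1780*N + N*R) - 2041 = -2041 - 1780*N + N*R)
-3146279 + t(L(9*6), 1616) = -3146279 + (-2041 - 1780*1616 + 1616/(17 + 9*6)) = -3146279 + (-2041 - 2876480 + 1616/(17 + 54)) = -3146279 + (-2041 - 2876480 + 1616/71) = -3146279 - 204373375/71 = -427759184/71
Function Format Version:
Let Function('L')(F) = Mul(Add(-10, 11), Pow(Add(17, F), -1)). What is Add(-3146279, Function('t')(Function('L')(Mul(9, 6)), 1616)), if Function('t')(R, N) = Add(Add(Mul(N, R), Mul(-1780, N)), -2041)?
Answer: Rational(-427759184, 71) ≈ -6.0248e+6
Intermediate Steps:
Function('L')(F) = Pow(Add(17, F), -1) (Function('L')(F) = Mul(1, Pow(Add(17, F), -1)) = Pow(Add(17, F), -1))
Function('t')(R, N) = Add(-2041, Mul(-1780, N), Mul(N, R)) (Function('t')(R, N) = Add(Add(Mul(-1780, N), Mul(N, R)), -2041) = Add(-2041, Mul(-1780, N), Mul(N, R)))
Add(-3146279, Function('t')(Function('L')(Mul(9, 6)), 1616)) = Add(-3146279, Add(-2041, Mul(-1780, 1616), Mul(1616, Pow(Add(17, Mul(9, 6)), -1)))) = Add(-3146279, Add(-2041, -2876480, Mul(1616, Pow(Add(17, 54), -1)))) = Add(-3146279, Add(-2041, -2876480, Mul(1616, Pow(71, -1)))) = Add(-3146279, Add(-2041, -2876480, Mul(1616, Rational(1, 71)))) = Add(-3146279, Add(-2041, -2876480, Rational(1616, 71))) = Add(-3146279, Rational(-204373375, 71)) = Rational(-427759184, 71)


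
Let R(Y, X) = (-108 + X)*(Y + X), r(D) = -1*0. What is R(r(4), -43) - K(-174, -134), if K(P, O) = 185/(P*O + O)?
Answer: 150520541/23182 ≈ 6493.0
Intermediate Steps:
K(P, O) = 185/(O + O*P) (K(P, O) = 185/(O*P + O) = 185/(O + O*P))
r(D) = 0
R(Y, X) = (-108 + X)*(X + Y)
R(r(4), -43) - K(-174, -134) = ((-43)**2 - 108*(-43) - 108*0 - 43*0) - 185/((-134)*(1 - 174)) = (1849 + 4644 + 0 + 0) - 185*(-1)/(134*(-173)) = 6493 - 185*(-1)*(-1)/(134*173) = 6493 - 1*185/23182 = 6493 - 185/23182 = 150520541/23182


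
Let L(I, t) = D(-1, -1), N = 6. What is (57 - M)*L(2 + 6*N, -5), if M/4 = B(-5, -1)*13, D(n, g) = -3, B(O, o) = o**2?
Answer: -15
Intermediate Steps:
L(I, t) = -3
M = 52 (M = 4*((-1)**2*13) = 4*(1*13) = 4*13 = 52)
(57 - M)*L(2 + 6*N, -5) = (57 - 1*52)*(-3) = (57 - 52)*(-3) = 5*(-3) = -15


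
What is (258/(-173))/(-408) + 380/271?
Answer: 4481973/3188044 ≈ 1.4059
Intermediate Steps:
(258/(-173))/(-408) + 380/271 = (258*(-1/173))*(-1/408) + 380*(1/271) = -258/173*(-1/408) + 380/271 = 43/11764 + 380/271 = 4481973/3188044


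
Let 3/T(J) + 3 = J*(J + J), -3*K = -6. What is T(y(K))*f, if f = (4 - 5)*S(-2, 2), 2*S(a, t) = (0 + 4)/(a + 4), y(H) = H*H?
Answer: -3/29 ≈ -0.10345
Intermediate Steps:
K = 2 (K = -⅓*(-6) = 2)
y(H) = H²
T(J) = 3/(-3 + 2*J²) (T(J) = 3/(-3 + J*(J + J)) = 3/(-3 + J*(2*J)) = 3/(-3 + 2*J²))
S(a, t) = 2/(4 + a) (S(a, t) = ((0 + 4)/(a + 4))/2 = (4/(4 + a))/2 = 2/(4 + a))
f = -1 (f = (4 - 5)*(2/(4 - 2)) = -2/2 = -1*1 = -1)
T(y(K))*f = (3/(-3 + 2*(2²)²))*(-1) = (3/(-3 + 2*4²))*(-1) = (3/(-3 + 2*16))*(-1) = (3/(-3 + 32))*(-1) = (3/29)*(-1) = -3/29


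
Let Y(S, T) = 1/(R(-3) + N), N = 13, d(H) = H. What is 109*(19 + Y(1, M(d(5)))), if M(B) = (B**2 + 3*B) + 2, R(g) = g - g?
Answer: 27032/13 ≈ 2079.4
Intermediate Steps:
R(g) = 0
M(B) = 2 + B**2 + 3*B
Y(S, T) = 1/13 (Y(S, T) = 1/(0 + 13) = 1/13)
109*(19 + Y(1, M(d(5)))) = 109*(19 + 1/13) = 109*(248/13) = 27032/13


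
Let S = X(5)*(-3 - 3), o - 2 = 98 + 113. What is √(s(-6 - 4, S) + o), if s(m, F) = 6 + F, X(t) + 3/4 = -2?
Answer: √942/2 ≈ 15.346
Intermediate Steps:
X(t) = -11/4 (X(t) = -¾ - 2 = -11/4)
o = 213 (o = 2 + (98 + 113) = 2 + 211 = 213)
S = 33/2 (S = -11*(-3 - 3)/4 = -11/4*(-6) = 33/2 ≈ 16.500)
√(s(-6 - 4, S) + o) = √((6 + 33/2) + 213) = √(45/2 + 213) = √(471/2) = √942/2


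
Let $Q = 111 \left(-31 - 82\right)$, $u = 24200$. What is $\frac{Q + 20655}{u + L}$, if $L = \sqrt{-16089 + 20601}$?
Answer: $\frac{6134700}{18301109} - \frac{1014 \sqrt{282}}{18301109} \approx 0.33428$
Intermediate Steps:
$Q = -12543$ ($Q = 111 \left(-113\right) = -12543$)
$L = 4 \sqrt{282}$ ($L = \sqrt{4512} = 4 \sqrt{282} \approx 67.171$)
$\frac{Q + 20655}{u + L} = \frac{-12543 + 20655}{24200 + 4 \sqrt{282}} = \frac{8112}{24200 + 4 \sqrt{282}}$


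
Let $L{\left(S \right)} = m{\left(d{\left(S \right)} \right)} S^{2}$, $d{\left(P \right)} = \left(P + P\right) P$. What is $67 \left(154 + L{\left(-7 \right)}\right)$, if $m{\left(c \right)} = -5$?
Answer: $-6097$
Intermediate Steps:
$d{\left(P \right)} = 2 P^{2}$ ($d{\left(P \right)} = 2 P P = 2 P^{2}$)
$L{\left(S \right)} = - 5 S^{2}$
$67 \left(154 + L{\left(-7 \right)}\right) = 67 \left(154 - 5 \left(-7\right)^{2}\right) = 67 \left(154 - 245\right) = 67 \left(-91\right) = -6097$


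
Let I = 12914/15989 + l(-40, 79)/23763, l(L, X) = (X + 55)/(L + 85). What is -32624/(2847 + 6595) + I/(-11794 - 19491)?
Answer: -8725326795835724036/2525255025370937775 ≈ -3.4552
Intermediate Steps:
l(L, X) = (55 + X)/(85 + L)
I = 13811534716/17097597315 (I = 12914/15989 + ((55 + 79)/(85 - 40))/23763 = 12914*(1/15989) + (134/45)*(1/23763) = 12914/15989 + ((1/45)*134)*(1/23763) = 12914/15989 + (134/45)*(1/23763) = 12914/15989 + 134/1069335 = 13811534716/17097597315 ≈ 0.80781)
-32624/(2847 + 6595) + I/(-11794 - 19491) = -32624/(2847 + 6595) + 13811534716/(17097597315*(-11794 - 19491)) = -32624/9442 + (13811534716/17097597315)/(-31285) = -32624*1/9442 + (13811534716/17097597315)*(-1/31285) = -16312/4721 - 13811534716/534898331999775 = -8725326795835724036/2525255025370937775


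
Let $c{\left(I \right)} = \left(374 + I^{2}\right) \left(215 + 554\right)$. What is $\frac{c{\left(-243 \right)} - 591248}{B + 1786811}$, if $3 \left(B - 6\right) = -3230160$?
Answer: $\frac{15035013}{236699} \approx 63.52$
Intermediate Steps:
$B = -1076714$ ($B = 6 + \frac{1}{3} \left(-3230160\right) = 6 - 1076720 = -1076714$)
$c{\left(I \right)} = 287606 + 769 I^{2}$ ($c{\left(I \right)} = \left(374 + I^{2}\right) 769 = 287606 + 769 I^{2}$)
$\frac{c{\left(-243 \right)} - 591248}{B + 1786811} = \frac{\left(287606 + 769 \left(-243\right)^{2}\right) - 591248}{-1076714 + 1786811} = \frac{\left(287606 + 769 \cdot 59049\right) - 591248}{710097} = \left(\left(287606 + 45408681\right) - 591248\right) \frac{1}{710097} = \left(45696287 - 591248\right) \frac{1}{710097} = 45105039 \cdot \frac{1}{710097} = \frac{15035013}{236699}$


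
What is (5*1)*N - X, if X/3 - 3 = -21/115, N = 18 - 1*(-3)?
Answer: 11103/115 ≈ 96.548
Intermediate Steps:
N = 21 (N = 18 + 3 = 21)
X = 972/115 (X = 9 + 3*(-21/115) = 9 - 63/115 = 972/115 ≈ 8.4522)
(5*1)*N - X = (5*1)*21 - 1*972/115 = 5*21 - 972/115 = 105 - 972/115 = 11103/115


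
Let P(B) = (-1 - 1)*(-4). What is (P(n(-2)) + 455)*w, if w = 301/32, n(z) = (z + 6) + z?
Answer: 139363/32 ≈ 4355.1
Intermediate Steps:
n(z) = 6 + 2*z (n(z) = (6 + z) + z = 6 + 2*z)
P(B) = 8 (P(B) = -2*(-4) = 8)
w = 301/32 (w = 301*(1/32) = 301/32 ≈ 9.4063)
(P(n(-2)) + 455)*w = (8 + 455)*(301/32) = 463*(301/32) = 139363/32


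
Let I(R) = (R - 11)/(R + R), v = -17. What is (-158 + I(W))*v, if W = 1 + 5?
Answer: 32317/12 ≈ 2693.1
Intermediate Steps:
W = 6
I(R) = (-11 + R)/(2*R) (I(R) = (-11 + R)/((2*R)) = (-11 + R)*(1/(2*R)) = (-11 + R)/(2*R))
(-158 + I(W))*v = (-158 + (½)*(-11 + 6)/6)*(-17) = (-158 + (½)*(⅙)*(-5))*(-17) = (-158 - 5/12)*(-17) = -1901/12*(-17) = 32317/12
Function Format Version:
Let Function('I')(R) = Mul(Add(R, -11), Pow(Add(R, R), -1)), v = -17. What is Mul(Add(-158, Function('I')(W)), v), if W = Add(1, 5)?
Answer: Rational(32317, 12) ≈ 2693.1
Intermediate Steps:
W = 6
Function('I')(R) = Mul(Rational(1, 2), Pow(R, -1), Add(-11, R)) (Function('I')(R) = Mul(Add(-11, R), Pow(Mul(2, R), -1)) = Mul(Add(-11, R), Mul(Rational(1, 2), Pow(R, -1))) = Mul(Rational(1, 2), Pow(R, -1), Add(-11, R)))
Mul(Add(-158, Function('I')(W)), v) = Mul(Add(-158, Mul(Rational(1, 2), Pow(6, -1), Add(-11, 6))), -17) = Mul(Add(-158, Mul(Rational(1, 2), Rational(1, 6), -5)), -17) = Mul(Add(-158, Rational(-5, 12)), -17) = Mul(Rational(-1901, 12), -17) = Rational(32317, 12)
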